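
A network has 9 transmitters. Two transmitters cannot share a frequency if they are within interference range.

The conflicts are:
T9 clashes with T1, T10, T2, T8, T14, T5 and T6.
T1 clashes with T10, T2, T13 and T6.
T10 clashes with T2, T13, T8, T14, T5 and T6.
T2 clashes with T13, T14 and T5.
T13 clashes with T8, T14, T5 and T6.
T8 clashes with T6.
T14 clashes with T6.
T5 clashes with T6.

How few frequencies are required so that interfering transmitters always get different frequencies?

T9, T10, T2, T5 pairwise conflict, so at least 4 frequencies are needed.
Using 4 frequencies: T9=2, T1=4, T10=1, T2=3, T13=2, T8=4, T14=4, T5=4, T6=3. Every pair that conflicts lands in different frequencies.

4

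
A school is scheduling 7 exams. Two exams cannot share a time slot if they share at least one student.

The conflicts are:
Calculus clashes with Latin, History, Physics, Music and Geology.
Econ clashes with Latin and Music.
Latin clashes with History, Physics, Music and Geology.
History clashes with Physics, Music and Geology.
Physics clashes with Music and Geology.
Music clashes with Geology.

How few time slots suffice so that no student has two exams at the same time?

6

Calculus, Latin, History, Physics, Music, Geology are mutually in conflict, so at least 6 time slots are needed.
6 time slots suffice: time slot 1 → {Music}; time slot 2 → {Latin}; time slot 3 → {Econ, History}; time slot 4 → {Calculus}; time slot 5 → {Physics}; time slot 6 → {Geology}. Each listed conflict is separated.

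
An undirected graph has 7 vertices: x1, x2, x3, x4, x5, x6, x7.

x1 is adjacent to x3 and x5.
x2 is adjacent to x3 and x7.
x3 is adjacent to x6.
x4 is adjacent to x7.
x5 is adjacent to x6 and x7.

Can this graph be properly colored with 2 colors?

No

The cycle x7-x5-x1-x3-x2-x7 has odd length 5, so it cannot be 2-colored; at least 3 colors are needed.
So 2 colors are not enough.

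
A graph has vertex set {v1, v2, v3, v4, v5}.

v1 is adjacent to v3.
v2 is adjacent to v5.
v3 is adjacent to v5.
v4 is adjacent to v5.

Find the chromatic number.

2

v1 and v3 are adjacent, so at least 2 colors are needed.
2 colors suffice: color 1 → {v1, v5}; color 2 → {v2, v3, v4}. Each edge has distinct colors on its endpoints.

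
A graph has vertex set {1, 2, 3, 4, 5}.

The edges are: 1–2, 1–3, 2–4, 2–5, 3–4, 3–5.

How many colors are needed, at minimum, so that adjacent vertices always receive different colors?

2

1 and 3 are adjacent, so at least 2 colors are needed.
2 colors suffice: color red → {2, 3}; color blue → {1, 4, 5}. Every edge joins two different colors.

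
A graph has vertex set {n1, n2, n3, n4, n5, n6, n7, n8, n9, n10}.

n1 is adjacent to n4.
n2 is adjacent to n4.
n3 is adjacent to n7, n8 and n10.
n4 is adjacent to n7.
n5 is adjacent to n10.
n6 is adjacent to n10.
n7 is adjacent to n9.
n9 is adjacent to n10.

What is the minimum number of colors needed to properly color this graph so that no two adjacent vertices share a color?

n6 and n10 are adjacent, so at least 2 colors are needed.
2 colors suffice: color 1 → {n1, n2, n7, n8, n10}; color 2 → {n3, n4, n5, n6, n9}. Each edge has distinct colors on its endpoints.

2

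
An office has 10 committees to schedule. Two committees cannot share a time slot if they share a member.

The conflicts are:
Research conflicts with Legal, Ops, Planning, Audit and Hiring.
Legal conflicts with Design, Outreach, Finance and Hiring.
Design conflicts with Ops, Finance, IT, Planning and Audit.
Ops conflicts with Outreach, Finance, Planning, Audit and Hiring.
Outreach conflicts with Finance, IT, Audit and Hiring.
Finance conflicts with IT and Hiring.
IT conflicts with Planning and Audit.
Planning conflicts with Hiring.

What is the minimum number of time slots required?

Ops, Outreach, Finance, Hiring pairwise conflict, so at least 4 time slots are needed.
A valid assignment using 4 time slots: Research=2, Legal=1, Design=2, Ops=1, Outreach=2, Finance=4, IT=1, Planning=4, Audit=3, Hiring=3. Each listed conflict is separated.

4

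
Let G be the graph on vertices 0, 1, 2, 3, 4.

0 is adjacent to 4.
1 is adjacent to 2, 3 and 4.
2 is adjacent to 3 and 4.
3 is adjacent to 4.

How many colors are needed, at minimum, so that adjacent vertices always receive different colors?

4

1, 2, 3, 4 are pairwise adjacent (a clique of size 4), so at least 4 colors are needed.
4 colors suffice: color red → {4}; color blue → {0, 1}; color green → {3}; color yellow → {2}. Every edge joins two different colors.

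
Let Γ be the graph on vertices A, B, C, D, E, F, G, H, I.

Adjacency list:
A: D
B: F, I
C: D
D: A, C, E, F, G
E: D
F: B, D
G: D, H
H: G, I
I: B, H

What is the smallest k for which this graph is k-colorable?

2

A and D are adjacent, so at least 2 colors are needed.
2 colors suffice: color 1 → {B, D, H}; color 2 → {A, C, E, F, G, I}. Each edge has distinct colors on its endpoints.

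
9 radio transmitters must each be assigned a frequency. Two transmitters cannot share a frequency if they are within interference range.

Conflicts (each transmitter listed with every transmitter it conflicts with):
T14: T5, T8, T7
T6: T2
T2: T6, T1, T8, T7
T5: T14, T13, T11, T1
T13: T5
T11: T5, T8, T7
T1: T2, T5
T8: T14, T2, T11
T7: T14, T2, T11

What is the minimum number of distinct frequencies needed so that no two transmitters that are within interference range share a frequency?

The cycle T11-T8-T2-T1-T5-T11 has odd length 5, so it cannot be 2-colored; at least 3 frequencies are needed.
3 frequencies suffice: frequency 1 → {T2, T5}; frequency 2 → {T6, T13, T1, T8, T7}; frequency 3 → {T14, T11}. Each listed conflict is separated.

3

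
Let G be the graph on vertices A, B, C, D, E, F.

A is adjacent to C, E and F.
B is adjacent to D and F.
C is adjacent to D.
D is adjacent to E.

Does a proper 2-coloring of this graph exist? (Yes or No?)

No

The cycle C-A-F-B-D-C has odd length 5, so it cannot be 2-colored; at least 3 colors are needed.
So 2 colors are not enough.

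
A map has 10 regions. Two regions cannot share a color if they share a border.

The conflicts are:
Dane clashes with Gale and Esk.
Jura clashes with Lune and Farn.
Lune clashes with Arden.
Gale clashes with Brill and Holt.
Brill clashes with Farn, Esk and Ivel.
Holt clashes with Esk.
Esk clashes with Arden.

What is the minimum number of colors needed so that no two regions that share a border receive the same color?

2

Brill and Ivel conflict, so at least 2 colors are needed.
A valid assignment using 2 colors: Dane=1, Jura=1, Lune=2, Gale=2, Brill=1, Holt=1, Farn=2, Esk=2, Ivel=2, Arden=1. No two conflicting regions share a color.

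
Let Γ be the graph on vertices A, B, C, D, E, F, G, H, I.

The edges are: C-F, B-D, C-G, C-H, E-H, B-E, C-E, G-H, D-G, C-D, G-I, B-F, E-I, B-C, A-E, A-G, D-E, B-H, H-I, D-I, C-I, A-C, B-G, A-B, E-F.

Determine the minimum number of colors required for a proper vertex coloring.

B, C, G, H are pairwise adjacent (a clique of size 4), so at least 4 colors are needed.
4 colors suffice: color 1 → {C}; color 2 → {B, I}; color 3 → {E, G}; color 4 → {A, D, F, H}. No two adjacent vertices share a color.

4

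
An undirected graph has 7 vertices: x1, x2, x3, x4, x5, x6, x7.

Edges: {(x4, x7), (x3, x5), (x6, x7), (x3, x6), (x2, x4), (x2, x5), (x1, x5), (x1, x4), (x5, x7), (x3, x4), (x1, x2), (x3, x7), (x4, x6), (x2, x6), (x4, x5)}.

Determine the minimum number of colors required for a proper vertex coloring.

4

x3, x4, x6, x7 form a clique, so at least 4 colors are needed.
4 colors suffice: color 1 → {x4}; color 2 → {x5, x6}; color 3 → {x2, x3}; color 4 → {x1, x7}. Each edge has distinct colors on its endpoints.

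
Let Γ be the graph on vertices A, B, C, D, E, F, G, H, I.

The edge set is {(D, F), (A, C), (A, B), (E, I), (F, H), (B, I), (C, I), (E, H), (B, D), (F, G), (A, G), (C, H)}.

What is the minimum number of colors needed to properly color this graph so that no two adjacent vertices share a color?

3

The cycle A-G-F-D-B-A has odd length 5, so it cannot be 2-colored; at least 3 colors are needed.
3 colors suffice: color red → {A, F, I}; color blue → {B, G, H}; color green → {C, D, E}. Every edge joins two different colors.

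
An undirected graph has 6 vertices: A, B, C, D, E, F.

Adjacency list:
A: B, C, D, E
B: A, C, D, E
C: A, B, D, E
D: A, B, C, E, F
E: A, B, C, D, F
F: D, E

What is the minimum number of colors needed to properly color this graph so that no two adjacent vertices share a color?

5

A, B, C, D, E are pairwise adjacent (a clique of size 5), so at least 5 colors are needed.
5 colors suffice: color red → {D}; color blue → {E}; color green → {B, F}; color yellow → {A}; color purple → {C}. Every edge joins two different colors.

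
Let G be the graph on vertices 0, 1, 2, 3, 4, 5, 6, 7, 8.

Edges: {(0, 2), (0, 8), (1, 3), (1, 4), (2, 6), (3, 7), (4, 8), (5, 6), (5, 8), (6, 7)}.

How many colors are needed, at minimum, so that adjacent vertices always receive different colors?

The cycle 2-6-5-8-0-2 has odd length 5, so it cannot be 2-colored; at least 3 colors are needed.
One proper 3-coloring: 0=blue, 1=red, 2=green, 3=green, 4=blue, 5=blue, 6=red, 7=blue, 8=red. Each edge has distinct colors on its endpoints.

3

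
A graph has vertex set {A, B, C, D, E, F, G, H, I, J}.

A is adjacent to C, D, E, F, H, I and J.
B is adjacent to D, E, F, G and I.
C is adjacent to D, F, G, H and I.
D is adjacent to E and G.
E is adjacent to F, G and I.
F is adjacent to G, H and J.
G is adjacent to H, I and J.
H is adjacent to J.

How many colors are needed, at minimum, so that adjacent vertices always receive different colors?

4

B, D, E, G are mutually adjacent (a clique of size 4), so at least 4 colors are needed.
4 colors suffice: color 1 → {A, G}; color 2 → {D, F, I}; color 3 → {C, E, J}; color 4 → {B, H}. No two adjacent vertices share a color.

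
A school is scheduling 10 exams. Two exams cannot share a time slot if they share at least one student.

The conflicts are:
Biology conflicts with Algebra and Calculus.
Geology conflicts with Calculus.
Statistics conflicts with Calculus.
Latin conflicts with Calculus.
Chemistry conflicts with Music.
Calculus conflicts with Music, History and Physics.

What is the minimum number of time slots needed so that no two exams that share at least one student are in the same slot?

Calculus and Physics conflict, so at least 2 time slots are needed.
2 time slots suffice: time slot 1 → {Chemistry, Algebra, Calculus}; time slot 2 → {Biology, Geology, Statistics, Latin, Music, History, Physics}. Every pair that conflicts lands in different time slots.

2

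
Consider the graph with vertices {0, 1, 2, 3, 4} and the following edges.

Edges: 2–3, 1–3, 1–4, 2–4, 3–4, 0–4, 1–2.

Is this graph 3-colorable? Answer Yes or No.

No

1, 2, 3, 4 are pairwise adjacent (a clique of size 4), so at least 4 colors are needed.
So 3 colors are not enough.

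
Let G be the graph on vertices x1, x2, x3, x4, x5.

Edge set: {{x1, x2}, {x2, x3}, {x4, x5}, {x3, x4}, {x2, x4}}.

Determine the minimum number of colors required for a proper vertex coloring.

3

x2, x3, x4 are pairwise adjacent, so at least 3 colors are needed.
A valid assignment using 3 colors: x1=1, x2=2, x3=3, x4=1, x5=2. Each edge has distinct colors on its endpoints.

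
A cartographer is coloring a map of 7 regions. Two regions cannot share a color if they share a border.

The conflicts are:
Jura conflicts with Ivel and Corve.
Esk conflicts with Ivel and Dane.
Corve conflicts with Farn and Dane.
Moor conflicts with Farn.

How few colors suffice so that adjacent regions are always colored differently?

The cycle Esk-Dane-Corve-Jura-Ivel-Esk has odd length 5, so it cannot be 2-colored; at least 3 colors are needed.
One proper 3-coloring: Jura=2, Esk=1, Ivel=3, Corve=1, Moor=1, Farn=2, Dane=2. Each listed conflict is separated.

3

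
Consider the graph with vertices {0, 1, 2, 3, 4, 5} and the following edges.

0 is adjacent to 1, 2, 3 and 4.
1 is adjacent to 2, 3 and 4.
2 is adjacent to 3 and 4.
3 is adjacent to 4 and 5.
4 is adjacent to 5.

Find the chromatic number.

5

0, 1, 2, 3, 4 form a clique, so at least 5 colors are needed.
5 colors suffice: 0=e, 1=d, 2=c, 3=a, 4=b, 5=c. Every edge joins two different colors.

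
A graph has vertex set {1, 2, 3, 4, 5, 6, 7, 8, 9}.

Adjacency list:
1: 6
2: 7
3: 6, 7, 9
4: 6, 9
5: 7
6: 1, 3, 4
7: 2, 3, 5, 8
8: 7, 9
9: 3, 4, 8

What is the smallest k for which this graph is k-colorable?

7 and 8 are adjacent, so at least 2 colors are needed.
2 colors suffice: color red → {6, 7, 9}; color blue → {1, 2, 3, 4, 5, 8}. Each edge has distinct colors on its endpoints.

2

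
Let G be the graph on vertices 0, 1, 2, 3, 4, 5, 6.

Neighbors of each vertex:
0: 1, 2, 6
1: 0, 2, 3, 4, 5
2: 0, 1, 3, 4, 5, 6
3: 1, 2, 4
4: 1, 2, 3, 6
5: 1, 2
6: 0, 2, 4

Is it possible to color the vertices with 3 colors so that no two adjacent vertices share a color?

1, 2, 3, 4 form a clique, so at least 4 colors are needed.
So 3 colors are not enough.

No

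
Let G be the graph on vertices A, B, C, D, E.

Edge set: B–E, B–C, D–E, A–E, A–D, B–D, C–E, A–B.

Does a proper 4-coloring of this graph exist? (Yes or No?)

The chromatic number is 4. A, B, D, E form a clique, so at least 4 colors are needed.
4 colors suffice: color red → {B}; color blue → {E}; color green → {A, C}; color yellow → {D}.
That is already a proper 4-coloring.

Yes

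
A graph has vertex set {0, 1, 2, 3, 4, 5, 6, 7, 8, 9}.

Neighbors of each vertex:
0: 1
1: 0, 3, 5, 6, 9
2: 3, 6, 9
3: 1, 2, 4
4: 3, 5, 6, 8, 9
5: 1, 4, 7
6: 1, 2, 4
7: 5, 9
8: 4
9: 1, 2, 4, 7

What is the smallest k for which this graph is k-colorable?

2

7 and 9 are adjacent, so at least 2 colors are needed.
2 colors suffice: color red → {1, 2, 4, 7}; color blue → {0, 3, 5, 6, 8, 9}. Each edge has distinct colors on its endpoints.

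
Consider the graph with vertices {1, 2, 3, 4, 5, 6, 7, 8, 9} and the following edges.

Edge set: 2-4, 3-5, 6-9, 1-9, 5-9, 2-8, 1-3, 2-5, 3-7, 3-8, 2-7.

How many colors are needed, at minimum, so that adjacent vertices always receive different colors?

2

3 and 8 are adjacent, so at least 2 colors are needed.
2 colors suffice: 1=blue, 2=red, 3=red, 4=blue, 5=blue, 6=blue, 7=blue, 8=blue, 9=red. Each edge has distinct colors on its endpoints.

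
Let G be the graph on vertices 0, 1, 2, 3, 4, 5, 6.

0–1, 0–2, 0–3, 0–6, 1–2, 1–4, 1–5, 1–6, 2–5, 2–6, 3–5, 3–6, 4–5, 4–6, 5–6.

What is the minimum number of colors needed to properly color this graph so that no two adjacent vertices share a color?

1, 2, 5, 6 are mutually adjacent (a clique of size 4), so at least 4 colors are needed.
One proper 4-coloring: 0=green, 1=blue, 2=yellow, 3=blue, 4=yellow, 5=green, 6=red. Every edge joins two different colors.

4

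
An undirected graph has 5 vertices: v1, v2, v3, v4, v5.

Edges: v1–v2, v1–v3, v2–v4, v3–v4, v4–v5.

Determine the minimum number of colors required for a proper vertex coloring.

v2 and v4 are adjacent, so at least 2 colors are needed.
A valid assignment using 2 colors: v1=1, v2=2, v3=2, v4=1, v5=2. Each edge has distinct colors on its endpoints.

2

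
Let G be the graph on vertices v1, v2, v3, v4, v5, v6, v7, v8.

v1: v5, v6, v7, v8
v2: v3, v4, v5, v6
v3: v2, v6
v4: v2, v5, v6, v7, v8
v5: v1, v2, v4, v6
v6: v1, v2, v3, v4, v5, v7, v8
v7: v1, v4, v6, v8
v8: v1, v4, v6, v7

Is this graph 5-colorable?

The chromatic number is 4. v2, v4, v5, v6 are pairwise adjacent (a clique of size 4), so at least 4 colors are needed.
4 colors suffice: color R → {v6}; color B → {v1, v3, v4}; color G → {v5, v8}; color Y → {v2, v7}.
Since 5 ≥ 4, a proper 5-coloring certainly exists.

Yes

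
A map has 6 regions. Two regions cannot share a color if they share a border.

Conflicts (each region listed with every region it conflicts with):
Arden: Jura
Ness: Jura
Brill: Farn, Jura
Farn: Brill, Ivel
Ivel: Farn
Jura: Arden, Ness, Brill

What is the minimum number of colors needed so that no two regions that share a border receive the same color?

2

Ness and Jura conflict, so at least 2 colors are needed.
2 colors suffice: color 1 → {Farn, Jura}; color 2 → {Arden, Ness, Brill, Ivel}. Each listed conflict is separated.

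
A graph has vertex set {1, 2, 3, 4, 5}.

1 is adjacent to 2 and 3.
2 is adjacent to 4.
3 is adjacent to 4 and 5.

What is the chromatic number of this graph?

3 and 4 are adjacent, so at least 2 colors are needed.
2 colors suffice: color a → {2, 3}; color b → {1, 4, 5}. Each edge has distinct colors on its endpoints.

2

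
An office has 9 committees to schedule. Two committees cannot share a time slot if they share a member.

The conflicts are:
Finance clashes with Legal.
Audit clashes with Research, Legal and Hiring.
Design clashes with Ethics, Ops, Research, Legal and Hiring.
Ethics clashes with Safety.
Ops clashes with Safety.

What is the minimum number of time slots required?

Ops and Safety conflict, so at least 2 time slots are needed.
2 time slots suffice: time slot 1 → {Finance, Audit, Design, Safety}; time slot 2 → {Ethics, Ops, Research, Legal, Hiring}. No two conflicting committees share a time slot.

2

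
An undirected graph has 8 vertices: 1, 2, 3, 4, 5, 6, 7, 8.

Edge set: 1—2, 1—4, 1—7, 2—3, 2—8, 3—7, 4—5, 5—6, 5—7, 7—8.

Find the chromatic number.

7 and 8 are adjacent, so at least 2 colors are needed.
2 colors suffice: color red → {2, 4, 6, 7}; color blue → {1, 3, 5, 8}. Every edge joins two different colors.

2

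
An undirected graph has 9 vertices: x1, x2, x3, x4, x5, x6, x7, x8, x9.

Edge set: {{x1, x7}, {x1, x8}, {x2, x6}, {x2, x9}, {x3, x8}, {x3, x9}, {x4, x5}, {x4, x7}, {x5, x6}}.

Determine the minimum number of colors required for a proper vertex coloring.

The cycle x8-x1-x7-x4-x5-x6-x2-x9-x3-x8 has odd length 9, so it cannot be 2-colored; at least 3 colors are needed.
3 colors suffice: color 1 → {x1, x5, x9}; color 2 → {x4, x6, x8}; color 3 → {x2, x3, x7}. Each edge has distinct colors on its endpoints.

3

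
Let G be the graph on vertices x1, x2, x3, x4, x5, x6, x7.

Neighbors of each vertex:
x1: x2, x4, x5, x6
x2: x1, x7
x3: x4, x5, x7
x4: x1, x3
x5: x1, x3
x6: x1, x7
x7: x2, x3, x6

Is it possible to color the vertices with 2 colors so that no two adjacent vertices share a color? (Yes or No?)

The cycle x7-x3-x4-x1-x6-x7 has odd length 5, so it cannot be 2-colored; at least 3 colors are needed.
So 2 colors are not enough.

No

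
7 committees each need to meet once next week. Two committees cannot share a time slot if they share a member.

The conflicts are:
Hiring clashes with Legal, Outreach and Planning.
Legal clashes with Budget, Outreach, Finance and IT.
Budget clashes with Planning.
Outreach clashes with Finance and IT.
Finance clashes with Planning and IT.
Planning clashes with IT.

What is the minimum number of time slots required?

4

Legal, Outreach, Finance, IT all conflict with each other, so at least 4 time slots are needed.
4 time slots suffice: time slot 1 → {Legal, Planning}; time slot 2 → {Budget, Outreach}; time slot 3 → {Hiring, IT}; time slot 4 → {Finance}. Each listed conflict is separated.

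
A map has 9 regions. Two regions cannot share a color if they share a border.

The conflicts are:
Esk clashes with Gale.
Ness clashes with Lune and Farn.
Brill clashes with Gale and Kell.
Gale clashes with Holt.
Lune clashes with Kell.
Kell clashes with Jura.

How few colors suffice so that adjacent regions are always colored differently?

2

Esk and Gale conflict, so at least 2 colors are needed.
2 colors suffice: color 1 → {Ness, Gale, Kell}; color 2 → {Esk, Brill, Lune, Farn, Holt, Jura}. No two conflicting regions share a color.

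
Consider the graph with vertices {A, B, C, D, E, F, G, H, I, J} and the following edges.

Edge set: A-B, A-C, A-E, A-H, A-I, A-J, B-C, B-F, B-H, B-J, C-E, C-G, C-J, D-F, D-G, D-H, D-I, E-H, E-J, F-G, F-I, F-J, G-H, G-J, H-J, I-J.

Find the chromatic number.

4

A, C, E, J are mutually adjacent (a clique of size 4), so at least 4 colors are needed.
4 colors suffice: color 1 → {D, J}; color 2 → {A, G}; color 3 → {C, F, H}; color 4 → {B, E, I}. Every edge joins two different colors.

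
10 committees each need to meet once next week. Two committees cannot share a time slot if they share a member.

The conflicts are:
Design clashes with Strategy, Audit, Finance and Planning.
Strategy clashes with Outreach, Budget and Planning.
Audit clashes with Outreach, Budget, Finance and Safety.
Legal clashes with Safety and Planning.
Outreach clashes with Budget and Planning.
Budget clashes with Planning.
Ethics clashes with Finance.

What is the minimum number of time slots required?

4

Strategy, Outreach, Budget, Planning pairwise conflict, so at least 4 time slots are needed.
4 time slots suffice: time slot 1 → {Audit, Ethics, Planning}; time slot 2 → {Design, Budget, Safety}; time slot 3 → {Strategy, Legal, Finance}; time slot 4 → {Outreach}. Each listed conflict is separated.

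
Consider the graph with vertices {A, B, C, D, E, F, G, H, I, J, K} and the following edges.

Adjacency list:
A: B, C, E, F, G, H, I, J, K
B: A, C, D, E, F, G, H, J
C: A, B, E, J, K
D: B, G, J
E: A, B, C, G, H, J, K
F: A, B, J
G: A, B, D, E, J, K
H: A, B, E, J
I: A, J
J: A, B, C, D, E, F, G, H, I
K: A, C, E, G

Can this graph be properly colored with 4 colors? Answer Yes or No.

No

A, B, C, E, J are pairwise adjacent (a clique of size 5), so at least 5 colors are needed.
So 4 colors are not enough.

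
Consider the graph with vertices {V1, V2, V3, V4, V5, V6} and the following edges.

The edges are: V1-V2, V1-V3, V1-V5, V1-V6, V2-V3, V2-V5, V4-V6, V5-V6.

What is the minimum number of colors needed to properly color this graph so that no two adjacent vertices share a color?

V1, V2, V5 form a triangle, so at least 3 colors are needed.
3 colors suffice: color 1 → {V1, V4}; color 2 → {V2, V6}; color 3 → {V3, V5}. Each edge has distinct colors on its endpoints.

3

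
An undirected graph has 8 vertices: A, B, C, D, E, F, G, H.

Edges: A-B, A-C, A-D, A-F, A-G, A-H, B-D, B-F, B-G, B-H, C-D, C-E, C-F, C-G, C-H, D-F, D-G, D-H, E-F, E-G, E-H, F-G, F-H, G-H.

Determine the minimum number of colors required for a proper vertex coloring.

A, C, D, F, G, H form a clique, so at least 6 colors are needed.
6 colors suffice: color 1 → {H}; color 2 → {F}; color 3 → {G}; color 4 → {A, E}; color 5 → {D}; color 6 → {B, C}. No two adjacent vertices share a color.

6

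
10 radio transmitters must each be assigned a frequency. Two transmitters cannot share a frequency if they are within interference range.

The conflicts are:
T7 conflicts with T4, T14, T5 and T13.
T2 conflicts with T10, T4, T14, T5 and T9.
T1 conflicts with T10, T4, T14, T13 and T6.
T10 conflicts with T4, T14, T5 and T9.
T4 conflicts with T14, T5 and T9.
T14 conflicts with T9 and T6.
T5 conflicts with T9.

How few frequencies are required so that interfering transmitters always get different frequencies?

5

T2, T10, T4, T14, T9 all conflict with each other, so at least 5 frequencies are needed.
5 frequencies suffice: frequency 1 → {T14, T5, T13}; frequency 2 → {T4, T6}; frequency 3 → {T7, T10}; frequency 4 → {T2, T1}; frequency 5 → {T9}. No two conflicting transmitters share a frequency.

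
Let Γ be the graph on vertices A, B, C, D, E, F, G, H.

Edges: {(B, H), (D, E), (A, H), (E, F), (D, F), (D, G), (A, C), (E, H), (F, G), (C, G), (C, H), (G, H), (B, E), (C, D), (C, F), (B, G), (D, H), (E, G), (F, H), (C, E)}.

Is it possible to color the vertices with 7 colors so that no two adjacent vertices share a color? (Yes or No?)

Yes

The chromatic number is 6. C, D, E, F, G, H are pairwise adjacent (a clique of size 6), so at least 6 colors are needed.
6 colors suffice: A=3, B=2, C=2, D=6, E=3, F=5, G=4, H=1.
Since 7 ≥ 6, a proper 7-coloring certainly exists.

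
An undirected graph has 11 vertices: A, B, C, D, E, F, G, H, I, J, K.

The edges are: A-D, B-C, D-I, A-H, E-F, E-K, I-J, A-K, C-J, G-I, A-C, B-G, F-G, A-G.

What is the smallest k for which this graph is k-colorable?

3

The cycle I-G-B-C-J-I has odd length 5, so it cannot be 2-colored; at least 3 colors are needed.
A valid assignment using 3 colors: A=1, B=1, C=2, D=2, E=3, F=1, G=2, H=2, I=1, J=3, K=2. No two adjacent vertices share a color.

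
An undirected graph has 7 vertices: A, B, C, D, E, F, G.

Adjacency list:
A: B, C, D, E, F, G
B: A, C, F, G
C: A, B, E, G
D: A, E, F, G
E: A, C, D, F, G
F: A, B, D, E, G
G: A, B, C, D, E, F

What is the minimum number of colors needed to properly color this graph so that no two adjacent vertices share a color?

5

A, D, E, F, G are pairwise adjacent (a clique of size 5), so at least 5 colors are needed.
5 colors suffice: color 1 → {G}; color 2 → {A}; color 3 → {C, F}; color 4 → {B, E}; color 5 → {D}. No two adjacent vertices share a color.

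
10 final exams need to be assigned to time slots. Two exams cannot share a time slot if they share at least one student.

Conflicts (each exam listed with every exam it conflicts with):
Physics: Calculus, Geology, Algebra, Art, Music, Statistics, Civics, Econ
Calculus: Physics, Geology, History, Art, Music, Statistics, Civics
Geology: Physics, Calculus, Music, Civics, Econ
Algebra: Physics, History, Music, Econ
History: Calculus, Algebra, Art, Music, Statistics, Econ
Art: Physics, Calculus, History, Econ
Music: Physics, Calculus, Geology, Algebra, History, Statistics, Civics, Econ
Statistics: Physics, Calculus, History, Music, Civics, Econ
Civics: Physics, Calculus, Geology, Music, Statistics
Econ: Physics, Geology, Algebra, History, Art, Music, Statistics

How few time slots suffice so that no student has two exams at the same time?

Physics, Calculus, Music, Statistics, Civics pairwise conflict, so at least 5 time slots are needed.
5 time slots suffice: time slot 1 → {Physics, History}; time slot 2 → {Art, Music}; time slot 3 → {Calculus, Econ}; time slot 4 → {Geology, Algebra, Statistics}; time slot 5 → {Civics}. No two conflicting exams share a time slot.

5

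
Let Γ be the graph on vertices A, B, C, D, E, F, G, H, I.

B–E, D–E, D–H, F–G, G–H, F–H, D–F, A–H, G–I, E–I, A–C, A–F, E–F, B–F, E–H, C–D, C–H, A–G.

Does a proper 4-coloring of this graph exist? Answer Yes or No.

Yes

The chromatic number is 4. A, F, G, H are pairwise adjacent (a clique of size 4), so at least 4 colors are needed.
4 colors suffice: color red → {B, H, I}; color blue → {C, F}; color green → {A, E}; color yellow → {D, G}.
That is already a proper 4-coloring.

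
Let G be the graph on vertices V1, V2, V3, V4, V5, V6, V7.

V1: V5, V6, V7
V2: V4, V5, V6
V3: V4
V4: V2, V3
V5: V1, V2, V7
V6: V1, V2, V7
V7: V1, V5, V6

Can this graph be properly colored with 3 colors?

The chromatic number is 3. V1, V5, V7 form a triangle, so at least 3 colors are needed.
One proper 3-coloring: V1=R, V2=R, V3=R, V4=B, V5=B, V6=B, V7=G.
That is already a proper 3-coloring.

Yes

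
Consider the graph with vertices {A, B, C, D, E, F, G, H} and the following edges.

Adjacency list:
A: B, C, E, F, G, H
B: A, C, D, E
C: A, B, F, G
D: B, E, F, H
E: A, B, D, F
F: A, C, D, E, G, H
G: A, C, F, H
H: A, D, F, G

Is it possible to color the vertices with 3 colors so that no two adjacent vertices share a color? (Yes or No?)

A, C, F, G are pairwise adjacent (a clique of size 4), so at least 4 colors are needed.
So 3 colors are not enough.

No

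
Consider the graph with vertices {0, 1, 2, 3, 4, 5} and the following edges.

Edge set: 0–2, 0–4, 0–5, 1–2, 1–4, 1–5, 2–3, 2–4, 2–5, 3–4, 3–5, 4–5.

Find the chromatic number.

2, 3, 4, 5 are mutually adjacent (a clique of size 4), so at least 4 colors are needed.
4 colors suffice: color a → {4}; color b → {2}; color c → {5}; color d → {0, 1, 3}. Each edge has distinct colors on its endpoints.

4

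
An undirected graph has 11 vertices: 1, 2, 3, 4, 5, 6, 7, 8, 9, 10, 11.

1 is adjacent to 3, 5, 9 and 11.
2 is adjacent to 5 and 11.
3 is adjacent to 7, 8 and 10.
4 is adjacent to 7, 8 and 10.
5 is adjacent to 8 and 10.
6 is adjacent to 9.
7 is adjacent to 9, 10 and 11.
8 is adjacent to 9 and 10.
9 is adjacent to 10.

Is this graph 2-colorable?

3, 7, 10 form a triangle, so at least 3 colors are needed.
So 2 colors are not enough.

No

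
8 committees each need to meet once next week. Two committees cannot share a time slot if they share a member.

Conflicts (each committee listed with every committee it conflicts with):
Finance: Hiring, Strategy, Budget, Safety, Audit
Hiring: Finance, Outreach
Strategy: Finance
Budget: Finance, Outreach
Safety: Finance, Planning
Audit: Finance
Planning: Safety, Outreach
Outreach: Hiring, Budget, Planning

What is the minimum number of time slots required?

3

The cycle Planning-Outreach-Budget-Finance-Safety-Planning has odd length 5, so it cannot be 2-colored; at least 3 time slots are needed.
Using 3 time slots: Finance=1, Hiring=2, Strategy=2, Budget=2, Safety=3, Audit=2, Planning=2, Outreach=1. No two conflicting committees share a time slot.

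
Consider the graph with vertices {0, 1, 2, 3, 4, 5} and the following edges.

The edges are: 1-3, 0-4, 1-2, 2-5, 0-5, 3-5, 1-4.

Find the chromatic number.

3

The cycle 0-4-1-3-5-0 has odd length 5, so it cannot be 2-colored; at least 3 colors are needed.
3 colors suffice: color red → {1, 5}; color blue → {0, 2, 3}; color green → {4}. No two adjacent vertices share a color.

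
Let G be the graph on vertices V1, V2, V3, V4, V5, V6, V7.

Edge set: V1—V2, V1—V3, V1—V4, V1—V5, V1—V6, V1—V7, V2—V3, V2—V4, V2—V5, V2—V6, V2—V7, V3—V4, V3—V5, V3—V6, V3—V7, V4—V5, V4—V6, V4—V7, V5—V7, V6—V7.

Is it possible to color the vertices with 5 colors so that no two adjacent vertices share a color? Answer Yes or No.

V1, V2, V3, V4, V6, V7 form a clique, so at least 6 colors are needed.
So 5 colors are not enough.

No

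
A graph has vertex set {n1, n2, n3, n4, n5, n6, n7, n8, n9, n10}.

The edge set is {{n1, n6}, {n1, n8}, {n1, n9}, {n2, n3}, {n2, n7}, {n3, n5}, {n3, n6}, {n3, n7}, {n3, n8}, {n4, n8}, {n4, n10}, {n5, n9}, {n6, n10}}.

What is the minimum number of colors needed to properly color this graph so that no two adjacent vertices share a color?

3

n2, n3, n7 are mutually adjacent, so at least 3 colors are needed.
3 colors suffice: n1=1, n2=3, n3=1, n4=1, n5=2, n6=2, n7=2, n8=2, n9=3, n10=3. Each edge has distinct colors on its endpoints.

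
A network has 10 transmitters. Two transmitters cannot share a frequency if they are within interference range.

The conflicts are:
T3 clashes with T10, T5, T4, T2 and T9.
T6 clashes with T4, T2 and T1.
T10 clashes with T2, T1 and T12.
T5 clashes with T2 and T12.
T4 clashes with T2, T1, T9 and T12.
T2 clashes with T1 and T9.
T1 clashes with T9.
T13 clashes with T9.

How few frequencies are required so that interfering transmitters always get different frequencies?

4

T4, T2, T1, T9 pairwise conflict, so at least 4 frequencies are needed.
4 frequencies suffice: frequency 1 → {T2, T13, T12}; frequency 2 → {T10, T5, T4}; frequency 3 → {T6, T9}; frequency 4 → {T3, T1}. Each listed conflict is separated.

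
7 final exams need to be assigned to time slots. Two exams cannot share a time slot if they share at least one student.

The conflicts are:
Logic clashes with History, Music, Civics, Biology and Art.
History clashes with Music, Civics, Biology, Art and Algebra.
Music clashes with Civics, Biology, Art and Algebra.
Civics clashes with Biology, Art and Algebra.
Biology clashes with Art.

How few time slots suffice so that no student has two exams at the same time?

Logic, History, Music, Civics, Biology, Art are mutually in conflict, so at least 6 time slots are needed.
6 time slots suffice: time slot 1 → {History}; time slot 2 → {Music}; time slot 3 → {Civics}; time slot 4 → {Logic, Algebra}; time slot 5 → {Art}; time slot 6 → {Biology}. Each listed conflict is separated.

6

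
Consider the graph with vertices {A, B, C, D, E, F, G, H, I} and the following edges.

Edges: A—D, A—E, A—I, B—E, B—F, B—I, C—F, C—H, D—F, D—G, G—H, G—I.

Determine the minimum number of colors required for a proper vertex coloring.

3

The cycle C-H-G-D-F-C has odd length 5, so it cannot be 2-colored; at least 3 colors are needed.
One proper 3-coloring: A=1, B=1, C=1, D=2, E=2, F=3, G=1, H=2, I=2. No two adjacent vertices share a color.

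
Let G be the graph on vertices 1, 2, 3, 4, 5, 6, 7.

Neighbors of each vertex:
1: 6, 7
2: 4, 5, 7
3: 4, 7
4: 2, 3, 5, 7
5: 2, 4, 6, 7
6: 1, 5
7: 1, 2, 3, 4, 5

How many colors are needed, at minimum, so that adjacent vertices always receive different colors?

4

2, 4, 5, 7 are pairwise adjacent (a clique of size 4), so at least 4 colors are needed.
One proper 4-coloring: 1=b, 2=d, 3=c, 4=b, 5=c, 6=a, 7=a. Every edge joins two different colors.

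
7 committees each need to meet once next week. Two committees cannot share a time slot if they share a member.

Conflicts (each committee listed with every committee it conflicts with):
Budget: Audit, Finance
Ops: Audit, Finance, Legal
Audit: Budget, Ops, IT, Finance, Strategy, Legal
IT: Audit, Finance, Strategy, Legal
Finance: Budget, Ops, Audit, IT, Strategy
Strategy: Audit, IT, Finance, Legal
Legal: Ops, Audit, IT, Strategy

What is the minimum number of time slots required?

4

Audit, IT, Strategy, Legal pairwise conflict, so at least 4 time slots are needed.
4 time slots suffice: time slot 1 → {Audit}; time slot 2 → {Finance, Legal}; time slot 3 → {Budget, Ops, IT}; time slot 4 → {Strategy}. Each listed conflict is separated.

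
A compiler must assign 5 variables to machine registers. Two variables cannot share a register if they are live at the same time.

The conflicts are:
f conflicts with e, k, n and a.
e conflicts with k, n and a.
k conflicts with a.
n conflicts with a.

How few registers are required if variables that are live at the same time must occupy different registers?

f, e, k, a are mutually in conflict, so at least 4 registers are needed.
4 registers suffice: register 1 → {f}; register 2 → {a}; register 3 → {e}; register 4 → {k, n}. Each listed conflict is separated.

4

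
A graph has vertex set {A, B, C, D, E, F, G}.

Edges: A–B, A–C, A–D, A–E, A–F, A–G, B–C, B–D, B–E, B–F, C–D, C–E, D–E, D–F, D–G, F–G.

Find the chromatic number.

5

A, B, C, D, E form a clique, so at least 5 colors are needed.
5 colors suffice: A=1, B=3, C=4, D=2, E=5, F=4, G=3. No two adjacent vertices share a color.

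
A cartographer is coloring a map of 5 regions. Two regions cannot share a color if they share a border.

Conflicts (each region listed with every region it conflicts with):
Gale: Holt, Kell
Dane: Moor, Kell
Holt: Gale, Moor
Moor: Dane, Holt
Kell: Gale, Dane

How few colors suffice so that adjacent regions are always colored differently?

3

The cycle Moor-Dane-Kell-Gale-Holt-Moor has odd length 5, so it cannot be 2-colored; at least 3 colors are needed.
3 colors suffice: color 1 → {Moor, Kell}; color 2 → {Gale, Dane}; color 3 → {Holt}. Each listed conflict is separated.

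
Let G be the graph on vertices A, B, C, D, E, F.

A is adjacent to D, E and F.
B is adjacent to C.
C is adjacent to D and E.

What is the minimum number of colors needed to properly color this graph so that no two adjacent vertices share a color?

2

A and F are adjacent, so at least 2 colors are needed.
A valid assignment using 2 colors: A=1, B=2, C=1, D=2, E=2, F=2. No two adjacent vertices share a color.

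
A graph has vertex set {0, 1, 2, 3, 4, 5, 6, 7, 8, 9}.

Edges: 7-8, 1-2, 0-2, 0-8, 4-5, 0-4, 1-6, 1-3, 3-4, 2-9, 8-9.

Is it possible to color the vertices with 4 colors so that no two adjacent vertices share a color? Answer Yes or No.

The chromatic number is 3. The cycle 4-0-2-1-3-4 has odd length 5, so it cannot be 2-colored; at least 3 colors are needed.
3 colors suffice: color red → {2, 4, 6, 8}; color blue → {0, 1, 5, 7, 9}; color green → {3}.
Since 4 ≥ 3, a proper 4-coloring certainly exists.

Yes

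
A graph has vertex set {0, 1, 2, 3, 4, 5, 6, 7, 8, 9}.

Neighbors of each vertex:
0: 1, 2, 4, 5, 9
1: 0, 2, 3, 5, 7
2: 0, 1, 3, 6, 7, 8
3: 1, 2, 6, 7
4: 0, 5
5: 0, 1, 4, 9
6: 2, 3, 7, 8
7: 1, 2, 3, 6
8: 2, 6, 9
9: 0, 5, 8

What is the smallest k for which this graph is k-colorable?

1, 2, 3, 7 form a clique, so at least 4 colors are needed.
A valid assignment using 4 colors: 0=blue, 1=green, 2=red, 3=yellow, 4=green, 5=red, 6=green, 7=blue, 8=blue, 9=green. Each edge has distinct colors on its endpoints.

4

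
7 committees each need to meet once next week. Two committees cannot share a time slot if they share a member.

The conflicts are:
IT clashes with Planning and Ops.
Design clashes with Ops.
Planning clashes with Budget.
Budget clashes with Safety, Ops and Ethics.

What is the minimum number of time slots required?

Budget and Ethics conflict, so at least 2 time slots are needed.
Using 2 time slots: IT=1, Design=1, Planning=2, Budget=1, Safety=2, Ops=2, Ethics=2. Each listed conflict is separated.

2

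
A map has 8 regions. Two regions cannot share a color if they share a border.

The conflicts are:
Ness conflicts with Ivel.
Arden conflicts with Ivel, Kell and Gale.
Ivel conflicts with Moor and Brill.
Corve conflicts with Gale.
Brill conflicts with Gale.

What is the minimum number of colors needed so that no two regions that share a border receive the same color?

2

Corve and Gale conflict, so at least 2 colors are needed.
A valid assignment using 2 colors: Ness=2, Arden=2, Ivel=1, Corve=2, Kell=1, Moor=2, Brill=2, Gale=1. Every pair that conflicts lands in different colors.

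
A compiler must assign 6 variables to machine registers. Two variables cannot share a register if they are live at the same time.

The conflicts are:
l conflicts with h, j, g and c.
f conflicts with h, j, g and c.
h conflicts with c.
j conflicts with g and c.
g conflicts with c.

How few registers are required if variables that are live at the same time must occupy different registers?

4

f, j, g, c pairwise conflict, so at least 4 registers are needed.
4 registers suffice: register 1 → {c}; register 2 → {h, j}; register 3 → {l, f}; register 4 → {g}. No two conflicting variables share a register.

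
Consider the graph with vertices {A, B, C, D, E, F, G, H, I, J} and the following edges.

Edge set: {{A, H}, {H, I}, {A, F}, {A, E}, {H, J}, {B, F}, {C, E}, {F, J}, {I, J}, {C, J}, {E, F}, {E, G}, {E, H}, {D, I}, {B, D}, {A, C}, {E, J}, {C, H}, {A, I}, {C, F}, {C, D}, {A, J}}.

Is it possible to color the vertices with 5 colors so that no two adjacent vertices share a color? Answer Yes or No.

Yes

The chromatic number is 5. A, C, E, F, J form a clique, so at least 5 colors are needed.
One proper 5-coloring: A=2, B=1, C=1, D=2, E=4, F=5, G=1, H=5, I=1, J=3.
That is already a proper 5-coloring.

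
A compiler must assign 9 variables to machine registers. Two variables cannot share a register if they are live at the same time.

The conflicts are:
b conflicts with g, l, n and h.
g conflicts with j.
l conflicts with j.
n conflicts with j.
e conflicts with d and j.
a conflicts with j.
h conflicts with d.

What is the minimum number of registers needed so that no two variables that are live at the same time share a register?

2

b and l conflict, so at least 2 registers are needed.
Using 2 registers: b=1, g=2, l=2, n=2, e=2, a=2, h=2, d=1, j=1. Every pair that conflicts lands in different registers.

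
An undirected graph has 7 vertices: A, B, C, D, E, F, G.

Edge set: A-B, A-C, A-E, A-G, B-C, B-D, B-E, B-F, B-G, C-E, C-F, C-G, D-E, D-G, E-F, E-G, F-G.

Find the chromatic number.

A, B, C, E, G are mutually adjacent (a clique of size 5), so at least 5 colors are needed.
5 colors suffice: A=5, B=2, C=4, D=4, E=1, F=5, G=3. No two adjacent vertices share a color.

5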